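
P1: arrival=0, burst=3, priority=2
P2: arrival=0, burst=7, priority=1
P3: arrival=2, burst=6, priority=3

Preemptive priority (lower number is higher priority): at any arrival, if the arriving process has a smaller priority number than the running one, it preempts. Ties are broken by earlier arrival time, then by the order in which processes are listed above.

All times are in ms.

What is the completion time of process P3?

16

Schedule: | P2 0-7 | P1 7-10 | P3 10-16 |
Completion: P1=10  P2=7  P3=16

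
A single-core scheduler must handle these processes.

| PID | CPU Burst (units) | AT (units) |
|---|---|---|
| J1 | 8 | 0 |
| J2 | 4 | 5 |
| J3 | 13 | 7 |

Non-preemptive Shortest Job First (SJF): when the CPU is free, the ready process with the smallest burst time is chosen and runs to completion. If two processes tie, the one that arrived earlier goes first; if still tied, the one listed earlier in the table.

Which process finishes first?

J1

Gantt: | J1 0-8 | J2 8-12 | J3 12-25 |
Completion: J1=8  J2=12  J3=25
Turnaround (C−A): J1=8  J2=7  J3=18
Finish order: J1 → J2 → J3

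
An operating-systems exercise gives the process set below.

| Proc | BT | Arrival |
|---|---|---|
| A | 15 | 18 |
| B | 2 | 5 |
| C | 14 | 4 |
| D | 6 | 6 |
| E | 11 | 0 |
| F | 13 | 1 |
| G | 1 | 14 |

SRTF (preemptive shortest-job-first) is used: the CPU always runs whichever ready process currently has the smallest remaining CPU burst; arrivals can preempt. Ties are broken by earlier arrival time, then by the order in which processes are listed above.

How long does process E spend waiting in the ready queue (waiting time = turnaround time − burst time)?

2

Schedule: | E 0-5 | B 5-7 | E 7-13 | D 13-14 | G 14-15 | D 15-20 | F 20-33 | C 33-47 | A 47-62 |
Completion: A=62  B=7  C=47  D=20  E=13  F=33  G=15
Turnaround (C−A): A=44  B=2  C=43  D=14  E=13  F=32  G=1
Waiting(E) = turnaround − burst = 13 − 11 = 2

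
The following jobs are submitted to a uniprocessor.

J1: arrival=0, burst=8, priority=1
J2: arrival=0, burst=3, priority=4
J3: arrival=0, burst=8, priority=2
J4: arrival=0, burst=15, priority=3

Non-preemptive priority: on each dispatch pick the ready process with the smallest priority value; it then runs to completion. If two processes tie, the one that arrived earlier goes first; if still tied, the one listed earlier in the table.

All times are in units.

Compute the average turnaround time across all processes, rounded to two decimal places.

Gantt: | J1 0-8 | J3 8-16 | J4 16-31 | J2 31-34 |
Completion: J1=8  J2=34  J3=16  J4=31
Turnaround (C−A): J1=8  J2=34  J3=16  J4=31
Turnaround times: J1=8, J2=34, J3=16, J4=31
Average turnaround = (8+34+16+31) / 4 = 89/4 = 22.25

22.25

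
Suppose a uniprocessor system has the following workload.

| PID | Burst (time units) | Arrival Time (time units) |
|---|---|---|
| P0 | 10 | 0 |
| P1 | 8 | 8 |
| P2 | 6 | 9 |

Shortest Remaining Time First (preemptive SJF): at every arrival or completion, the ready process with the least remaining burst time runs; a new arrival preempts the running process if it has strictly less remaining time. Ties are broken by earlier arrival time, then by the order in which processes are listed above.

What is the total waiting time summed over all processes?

Timeline: | P0 0-10 | P2 10-16 | P1 16-24 |
Completion: P0=10  P1=24  P2=16
Turnaround (C−A): P0=10  P1=16  P2=7
Waiting = turnaround − burst: P0=0, P1=8, P2=1
Total waiting = 0 + 8 + 1 = 9

9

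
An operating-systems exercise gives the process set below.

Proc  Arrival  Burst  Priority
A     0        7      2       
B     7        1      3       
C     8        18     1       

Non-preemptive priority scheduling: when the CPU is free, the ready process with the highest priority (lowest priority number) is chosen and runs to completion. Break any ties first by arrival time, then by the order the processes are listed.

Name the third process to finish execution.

Gantt: | A 0-7 | B 7-8 | C 8-26 |
Completion: A=7  B=8  C=26
Finish order: A → B → C

C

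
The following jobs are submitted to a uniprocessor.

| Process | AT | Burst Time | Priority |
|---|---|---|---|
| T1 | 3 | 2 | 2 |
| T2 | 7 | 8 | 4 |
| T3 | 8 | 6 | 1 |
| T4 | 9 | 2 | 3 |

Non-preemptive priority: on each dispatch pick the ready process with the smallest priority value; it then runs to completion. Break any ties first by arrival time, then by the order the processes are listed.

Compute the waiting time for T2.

Timeline: | idle 0-3 | T1 3-5 | idle 5-7 | T2 7-15 | T3 15-21 | T4 21-23 |
Completion: T1=5  T2=15  T3=21  T4=23
Waiting(T2) = turnaround − burst = 8 − 8 = 0

0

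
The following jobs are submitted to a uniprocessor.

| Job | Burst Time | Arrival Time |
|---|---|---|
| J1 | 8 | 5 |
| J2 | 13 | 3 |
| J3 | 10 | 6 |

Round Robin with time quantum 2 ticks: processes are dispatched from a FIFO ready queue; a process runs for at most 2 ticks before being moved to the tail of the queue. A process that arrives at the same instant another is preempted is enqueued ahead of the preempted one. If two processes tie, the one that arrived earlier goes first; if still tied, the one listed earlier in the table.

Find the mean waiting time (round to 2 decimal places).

15.67

Timeline: | idle 0-3 | J2 3-5 | J1 5-7 | J2 7-9 | J3 9-11 | J1 11-13 | J2 13-15 | J3 15-17 | J1 17-19 | J2 19-21 | J3 21-23 | J1 23-25 | J2 25-27 | J3 27-29 | J2 29-31 | J3 31-33 | J2 33-34 |
Completion: J1=25  J2=34  J3=33
Turnaround (C−A): J1=20  J2=31  J3=27
Waiting times: J1=12, J2=18, J3=17
Average waiting = (12+18+17) / 3 = 47/3 = 15.67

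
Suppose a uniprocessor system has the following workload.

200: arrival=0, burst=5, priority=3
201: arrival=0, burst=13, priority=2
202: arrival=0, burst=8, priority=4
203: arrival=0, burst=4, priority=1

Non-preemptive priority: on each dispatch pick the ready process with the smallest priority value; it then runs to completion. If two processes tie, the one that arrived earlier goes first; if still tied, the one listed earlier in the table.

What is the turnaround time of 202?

30

Timeline: | 203 0-4 | 201 4-17 | 200 17-22 | 202 22-30 |
Completion: 200=22  201=17  202=30  203=4
Turnaround(202) = completion − arrival = 30 − 0 = 30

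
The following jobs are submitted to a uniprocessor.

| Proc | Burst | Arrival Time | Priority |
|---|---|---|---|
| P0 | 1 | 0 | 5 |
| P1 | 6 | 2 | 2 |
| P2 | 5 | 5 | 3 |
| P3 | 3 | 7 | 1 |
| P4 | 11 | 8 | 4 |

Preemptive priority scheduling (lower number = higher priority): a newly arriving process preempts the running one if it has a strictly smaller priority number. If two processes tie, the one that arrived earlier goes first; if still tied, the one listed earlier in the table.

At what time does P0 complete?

Timeline: | P0 0-1 | idle 1-2 | P1 2-7 | P3 7-10 | P1 10-11 | P2 11-16 | P4 16-27 |
Completion: P0=1  P1=11  P2=16  P3=10  P4=27

1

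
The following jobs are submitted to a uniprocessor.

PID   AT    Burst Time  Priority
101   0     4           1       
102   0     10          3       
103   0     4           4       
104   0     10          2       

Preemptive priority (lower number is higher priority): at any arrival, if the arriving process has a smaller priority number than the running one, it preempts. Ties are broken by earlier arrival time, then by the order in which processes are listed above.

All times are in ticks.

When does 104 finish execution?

14

Schedule: | 101 0-4 | 104 4-14 | 102 14-24 | 103 24-28 |
Completion: 101=4  102=24  103=28  104=14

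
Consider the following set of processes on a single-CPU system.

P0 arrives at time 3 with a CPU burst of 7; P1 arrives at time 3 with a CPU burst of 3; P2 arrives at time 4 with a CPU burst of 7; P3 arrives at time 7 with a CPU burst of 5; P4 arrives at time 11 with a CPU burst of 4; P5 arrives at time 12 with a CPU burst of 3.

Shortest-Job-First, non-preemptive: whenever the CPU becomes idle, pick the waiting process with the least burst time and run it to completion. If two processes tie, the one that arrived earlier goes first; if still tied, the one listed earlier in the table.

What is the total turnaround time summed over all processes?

Schedule: | idle 0-3 | P1 3-6 | P0 6-13 | P5 13-16 | P4 16-20 | P3 20-25 | P2 25-32 |
Completion: P0=13  P1=6  P2=32  P3=25  P4=20  P5=16
Turnaround (C−A): P0=10  P1=3  P2=28  P3=18  P4=9  P5=4
Turnaround = completion − arrival: P0=10, P1=3, P2=28, P3=18, P4=9, P5=4
Total turnaround = 10 + 3 + 28 + 18 + 9 + 4 = 72

72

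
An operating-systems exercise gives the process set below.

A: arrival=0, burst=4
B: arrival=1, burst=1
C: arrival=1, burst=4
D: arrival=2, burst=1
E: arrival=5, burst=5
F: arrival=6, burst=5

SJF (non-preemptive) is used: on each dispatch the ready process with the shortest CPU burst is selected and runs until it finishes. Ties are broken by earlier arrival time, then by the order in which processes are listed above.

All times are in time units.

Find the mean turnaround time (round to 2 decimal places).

7.50

Schedule: | A 0-4 | B 4-5 | D 5-6 | C 6-10 | E 10-15 | F 15-20 |
Completion: A=4  B=5  C=10  D=6  E=15  F=20
Turnaround times: A=4, B=4, C=9, D=4, E=10, F=14
Average turnaround = (4+4+9+4+10+14) / 6 = 45/6 = 7.50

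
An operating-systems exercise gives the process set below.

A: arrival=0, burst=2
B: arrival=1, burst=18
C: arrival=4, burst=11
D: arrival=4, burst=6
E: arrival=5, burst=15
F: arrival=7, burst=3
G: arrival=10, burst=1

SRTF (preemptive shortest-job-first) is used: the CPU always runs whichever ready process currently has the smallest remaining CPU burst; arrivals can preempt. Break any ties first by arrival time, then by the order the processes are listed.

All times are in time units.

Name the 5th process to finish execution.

C

Timeline: | A 0-2 | B 2-4 | D 4-10 | G 10-11 | F 11-14 | C 14-25 | E 25-40 | B 40-56 |
Completion: A=2  B=56  C=25  D=10  E=40  F=14  G=11
Finish order: A → D → G → F → C → E → B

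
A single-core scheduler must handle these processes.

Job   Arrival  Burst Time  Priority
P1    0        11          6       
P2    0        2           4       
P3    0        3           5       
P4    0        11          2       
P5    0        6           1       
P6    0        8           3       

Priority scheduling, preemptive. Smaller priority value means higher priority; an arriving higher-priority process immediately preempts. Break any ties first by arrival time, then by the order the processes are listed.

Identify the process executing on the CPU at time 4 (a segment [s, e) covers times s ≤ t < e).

P5

Timeline: | P5 0-6 | P4 6-17 | P6 17-25 | P2 25-27 | P3 27-30 | P1 30-41 |
Completion: P1=41  P2=27  P3=30  P4=17  P5=6  P6=25
Turnaround (C−A): P1=41  P2=27  P3=30  P4=17  P5=6  P6=25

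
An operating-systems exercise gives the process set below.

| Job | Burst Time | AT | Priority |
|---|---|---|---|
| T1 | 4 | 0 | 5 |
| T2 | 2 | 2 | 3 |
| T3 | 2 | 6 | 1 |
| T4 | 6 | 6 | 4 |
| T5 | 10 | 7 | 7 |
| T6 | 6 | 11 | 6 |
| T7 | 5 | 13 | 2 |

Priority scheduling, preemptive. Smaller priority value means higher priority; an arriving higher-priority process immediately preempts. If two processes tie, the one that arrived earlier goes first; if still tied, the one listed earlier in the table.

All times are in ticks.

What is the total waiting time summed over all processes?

35

Timeline: | T1 0-2 | T2 2-4 | T1 4-6 | T3 6-8 | T4 8-13 | T7 13-18 | T4 18-19 | T6 19-25 | T5 25-35 |
Completion: T1=6  T2=4  T3=8  T4=19  T5=35  T6=25  T7=18
Turnaround (C−A): T1=6  T2=2  T3=2  T4=13  T5=28  T6=14  T7=5
Waiting = turnaround − burst: T1=2, T2=0, T3=0, T4=7, T5=18, T6=8, T7=0
Total waiting = 2 + 0 + 0 + 7 + 18 + 8 + 0 = 35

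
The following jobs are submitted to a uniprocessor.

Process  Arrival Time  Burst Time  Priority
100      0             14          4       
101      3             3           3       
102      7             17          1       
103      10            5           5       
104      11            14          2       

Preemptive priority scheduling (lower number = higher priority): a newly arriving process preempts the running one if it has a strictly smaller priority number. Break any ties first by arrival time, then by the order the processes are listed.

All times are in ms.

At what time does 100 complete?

Timeline: | 100 0-3 | 101 3-6 | 100 6-7 | 102 7-24 | 104 24-38 | 100 38-48 | 103 48-53 |
Completion: 100=48  101=6  102=24  103=53  104=38
Turnaround (C−A): 100=48  101=3  102=17  103=43  104=27

48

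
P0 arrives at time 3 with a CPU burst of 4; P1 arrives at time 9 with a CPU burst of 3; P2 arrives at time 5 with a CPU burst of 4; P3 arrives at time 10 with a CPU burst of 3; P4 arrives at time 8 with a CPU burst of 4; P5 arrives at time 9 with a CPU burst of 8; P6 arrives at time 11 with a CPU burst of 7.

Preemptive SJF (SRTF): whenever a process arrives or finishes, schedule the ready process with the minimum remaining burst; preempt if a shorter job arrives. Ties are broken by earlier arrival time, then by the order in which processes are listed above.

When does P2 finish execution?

Schedule: | idle 0-3 | P0 3-7 | P2 7-11 | P1 11-14 | P3 14-17 | P4 17-21 | P6 21-28 | P5 28-36 |
Completion: P0=7  P1=14  P2=11  P3=17  P4=21  P5=36  P6=28

11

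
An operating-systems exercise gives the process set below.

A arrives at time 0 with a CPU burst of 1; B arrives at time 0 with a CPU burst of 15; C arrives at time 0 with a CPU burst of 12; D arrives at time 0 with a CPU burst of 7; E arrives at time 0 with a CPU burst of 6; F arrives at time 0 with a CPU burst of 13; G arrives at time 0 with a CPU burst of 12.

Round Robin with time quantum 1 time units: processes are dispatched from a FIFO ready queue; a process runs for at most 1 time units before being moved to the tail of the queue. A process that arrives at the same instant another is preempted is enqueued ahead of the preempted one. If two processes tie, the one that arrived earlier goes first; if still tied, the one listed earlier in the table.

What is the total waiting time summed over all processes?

Schedule: | A 0-1 | B 1-2 | C 2-3 | D 3-4 | E 4-5 | F 5-6 | G 6-7 | B 7-8 | C 8-9 | D 9-10 | E 10-11 | F 11-12 | G 12-13 | B 13-14 | C 14-15 | D 15-16 | E 16-17 | F 17-18 | G 18-19 | B 19-20 | C 20-21 | D 21-22 | E 22-23 | F 23-24 | G 24-25 | B 25-26 | C 26-27 | D 27-28 | E 28-29 | F 29-30 | G 30-31 | B 31-32 | C 32-33 | D 33-34 | E 34-35 | F 35-36 | G 36-37 | B 37-38 | C 38-39 | D 39-40 | F 40-41 | G 41-42 | B 42-43 | C 43-44 | F 44-45 | G 45-46 | B 46-47 | C 47-48 | F 48-49 | G 49-50 | B 50-51 | C 51-52 | F 52-53 | G 53-54 | B 54-55 | C 55-56 | F 56-57 | G 57-58 | B 58-59 | C 59-60 | F 60-61 | G 61-62 | B 62-63 | F 63-64 | B 64-66 |
Completion: A=1  B=66  C=60  D=40  E=35  F=64  G=62
Turnaround (C−A): A=1  B=66  C=60  D=40  E=35  F=64  G=62
Waiting = turnaround − burst: A=0, B=51, C=48, D=33, E=29, F=51, G=50
Total waiting = 0 + 51 + 48 + 33 + 29 + 51 + 50 = 262

262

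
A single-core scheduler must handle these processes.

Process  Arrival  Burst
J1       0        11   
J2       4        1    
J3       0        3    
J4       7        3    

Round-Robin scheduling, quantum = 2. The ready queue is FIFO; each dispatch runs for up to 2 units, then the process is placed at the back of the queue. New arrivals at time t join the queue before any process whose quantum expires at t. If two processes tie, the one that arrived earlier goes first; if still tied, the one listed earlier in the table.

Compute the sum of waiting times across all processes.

19

Timeline: | J1 0-2 | J3 2-4 | J1 4-6 | J2 6-7 | J3 7-8 | J1 8-10 | J4 10-12 | J1 12-14 | J4 14-15 | J1 15-18 |
Completion: J1=18  J2=7  J3=8  J4=15
Waiting = turnaround − burst: J1=7, J2=2, J3=5, J4=5
Total waiting = 7 + 2 + 5 + 5 = 19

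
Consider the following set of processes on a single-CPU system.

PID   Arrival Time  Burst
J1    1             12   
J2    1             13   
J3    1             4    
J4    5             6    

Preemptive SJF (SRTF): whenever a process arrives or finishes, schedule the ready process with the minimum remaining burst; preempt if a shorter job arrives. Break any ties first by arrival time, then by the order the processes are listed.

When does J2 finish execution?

36

Schedule: | idle 0-1 | J3 1-5 | J4 5-11 | J1 11-23 | J2 23-36 |
Completion: J1=23  J2=36  J3=5  J4=11
Turnaround (C−A): J1=22  J2=35  J3=4  J4=6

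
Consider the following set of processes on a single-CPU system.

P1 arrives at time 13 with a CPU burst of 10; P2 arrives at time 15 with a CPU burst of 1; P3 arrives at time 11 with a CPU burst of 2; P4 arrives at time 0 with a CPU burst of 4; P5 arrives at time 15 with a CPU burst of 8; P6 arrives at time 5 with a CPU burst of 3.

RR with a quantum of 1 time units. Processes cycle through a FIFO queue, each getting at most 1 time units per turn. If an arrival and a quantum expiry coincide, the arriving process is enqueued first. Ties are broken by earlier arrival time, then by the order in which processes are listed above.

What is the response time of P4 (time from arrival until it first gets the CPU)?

0

Schedule: | P4 0-4 | idle 4-5 | P6 5-8 | idle 8-11 | P3 11-13 | P1 13-15 | P2 15-16 | P5 16-17 | P1 17-18 | P5 18-19 | P1 19-20 | P5 20-21 | P1 21-22 | P5 22-23 | P1 23-24 | P5 24-25 | P1 25-26 | P5 26-27 | P1 27-28 | P5 28-29 | P1 29-30 | P5 30-31 | P1 31-32 |
Completion: P1=32  P2=16  P3=13  P4=4  P5=31  P6=8
Turnaround (C−A): P1=19  P2=1  P3=2  P4=4  P5=16  P6=3
Response(P4) = first start − arrival = 0 − 0 = 0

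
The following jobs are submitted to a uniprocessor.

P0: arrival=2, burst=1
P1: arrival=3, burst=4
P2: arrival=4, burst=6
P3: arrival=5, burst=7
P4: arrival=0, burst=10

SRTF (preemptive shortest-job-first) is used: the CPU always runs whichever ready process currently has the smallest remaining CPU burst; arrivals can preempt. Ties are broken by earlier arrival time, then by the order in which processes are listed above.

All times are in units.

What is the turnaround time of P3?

15

Schedule: | P4 0-2 | P0 2-3 | P1 3-7 | P2 7-13 | P3 13-20 | P4 20-28 |
Completion: P0=3  P1=7  P2=13  P3=20  P4=28
Turnaround(P3) = completion − arrival = 20 − 5 = 15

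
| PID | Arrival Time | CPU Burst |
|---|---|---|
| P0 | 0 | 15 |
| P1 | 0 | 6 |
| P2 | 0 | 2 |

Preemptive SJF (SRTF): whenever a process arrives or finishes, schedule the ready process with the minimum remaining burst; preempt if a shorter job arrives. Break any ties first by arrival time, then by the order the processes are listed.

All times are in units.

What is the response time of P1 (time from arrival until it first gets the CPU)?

2

Gantt: | P2 0-2 | P1 2-8 | P0 8-23 |
Completion: P0=23  P1=8  P2=2
Turnaround (C−A): P0=23  P1=8  P2=2
Response(P1) = first start − arrival = 2 − 0 = 2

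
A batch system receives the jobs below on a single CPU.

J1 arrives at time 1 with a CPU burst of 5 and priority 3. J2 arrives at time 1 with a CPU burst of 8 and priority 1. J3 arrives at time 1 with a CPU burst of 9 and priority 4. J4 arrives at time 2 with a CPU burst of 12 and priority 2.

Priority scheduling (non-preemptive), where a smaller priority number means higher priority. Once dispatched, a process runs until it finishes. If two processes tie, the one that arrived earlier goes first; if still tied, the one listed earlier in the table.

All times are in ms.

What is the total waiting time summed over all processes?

Timeline: | idle 0-1 | J2 1-9 | J4 9-21 | J1 21-26 | J3 26-35 |
Completion: J1=26  J2=9  J3=35  J4=21
Waiting = turnaround − burst: J1=20, J2=0, J3=25, J4=7
Total waiting = 20 + 0 + 25 + 7 = 52

52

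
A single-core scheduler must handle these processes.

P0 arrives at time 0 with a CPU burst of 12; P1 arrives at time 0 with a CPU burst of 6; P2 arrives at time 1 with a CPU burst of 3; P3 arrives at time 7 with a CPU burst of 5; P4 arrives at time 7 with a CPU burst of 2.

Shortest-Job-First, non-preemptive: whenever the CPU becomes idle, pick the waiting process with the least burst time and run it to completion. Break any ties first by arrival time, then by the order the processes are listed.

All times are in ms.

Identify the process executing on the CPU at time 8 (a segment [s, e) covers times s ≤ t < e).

Schedule: | P1 0-6 | P2 6-9 | P4 9-11 | P3 11-16 | P0 16-28 |
Completion: P0=28  P1=6  P2=9  P3=16  P4=11
Turnaround (C−A): P0=28  P1=6  P2=8  P3=9  P4=4

P2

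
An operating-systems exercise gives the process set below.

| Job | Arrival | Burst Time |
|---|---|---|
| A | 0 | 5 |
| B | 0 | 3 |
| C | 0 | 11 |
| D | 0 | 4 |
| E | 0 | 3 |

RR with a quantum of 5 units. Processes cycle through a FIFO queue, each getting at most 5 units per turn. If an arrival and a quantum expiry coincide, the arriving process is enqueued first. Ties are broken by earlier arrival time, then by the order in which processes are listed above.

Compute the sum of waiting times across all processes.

Timeline: | A 0-5 | B 5-8 | C 8-13 | D 13-17 | E 17-20 | C 20-26 |
Completion: A=5  B=8  C=26  D=17  E=20
Turnaround (C−A): A=5  B=8  C=26  D=17  E=20
Waiting = turnaround − burst: A=0, B=5, C=15, D=13, E=17
Total waiting = 0 + 5 + 15 + 13 + 17 = 50

50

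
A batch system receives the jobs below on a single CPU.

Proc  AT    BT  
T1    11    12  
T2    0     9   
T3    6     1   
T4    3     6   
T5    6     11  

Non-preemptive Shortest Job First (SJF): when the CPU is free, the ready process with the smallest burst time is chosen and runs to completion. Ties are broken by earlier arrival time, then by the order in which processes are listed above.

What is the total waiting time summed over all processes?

Gantt: | T2 0-9 | T3 9-10 | T4 10-16 | T5 16-27 | T1 27-39 |
Completion: T1=39  T2=9  T3=10  T4=16  T5=27
Waiting = turnaround − burst: T1=16, T2=0, T3=3, T4=7, T5=10
Total waiting = 16 + 0 + 3 + 7 + 10 = 36

36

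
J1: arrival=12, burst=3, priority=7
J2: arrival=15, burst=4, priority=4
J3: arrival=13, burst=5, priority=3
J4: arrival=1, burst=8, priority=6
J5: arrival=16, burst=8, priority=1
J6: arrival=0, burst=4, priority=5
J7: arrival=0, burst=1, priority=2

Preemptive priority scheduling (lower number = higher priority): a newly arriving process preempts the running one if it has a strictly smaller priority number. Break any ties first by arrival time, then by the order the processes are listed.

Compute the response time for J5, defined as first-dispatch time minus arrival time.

Gantt: | J7 0-1 | J6 1-5 | J4 5-13 | J3 13-16 | J5 16-24 | J3 24-26 | J2 26-30 | J1 30-33 |
Completion: J1=33  J2=30  J3=26  J4=13  J5=24  J6=5  J7=1
Turnaround (C−A): J1=21  J2=15  J3=13  J4=12  J5=8  J6=5  J7=1
Response(J5) = first start − arrival = 16 − 16 = 0

0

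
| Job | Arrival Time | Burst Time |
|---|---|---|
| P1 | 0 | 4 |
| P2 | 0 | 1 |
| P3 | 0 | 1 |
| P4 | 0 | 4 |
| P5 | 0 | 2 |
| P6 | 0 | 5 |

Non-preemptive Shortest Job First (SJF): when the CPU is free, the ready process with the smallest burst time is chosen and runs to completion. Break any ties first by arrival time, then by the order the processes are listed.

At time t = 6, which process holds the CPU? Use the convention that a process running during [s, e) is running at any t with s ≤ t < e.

P1

Timeline: | P2 0-1 | P3 1-2 | P5 2-4 | P1 4-8 | P4 8-12 | P6 12-17 |
Completion: P1=8  P2=1  P3=2  P4=12  P5=4  P6=17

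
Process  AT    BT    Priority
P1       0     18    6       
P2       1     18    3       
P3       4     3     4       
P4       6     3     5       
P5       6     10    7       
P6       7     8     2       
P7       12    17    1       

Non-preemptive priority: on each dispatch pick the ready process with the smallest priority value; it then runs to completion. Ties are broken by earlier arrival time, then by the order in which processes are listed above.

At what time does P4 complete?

67

Gantt: | P1 0-18 | P7 18-35 | P6 35-43 | P2 43-61 | P3 61-64 | P4 64-67 | P5 67-77 |
Completion: P1=18  P2=61  P3=64  P4=67  P5=77  P6=43  P7=35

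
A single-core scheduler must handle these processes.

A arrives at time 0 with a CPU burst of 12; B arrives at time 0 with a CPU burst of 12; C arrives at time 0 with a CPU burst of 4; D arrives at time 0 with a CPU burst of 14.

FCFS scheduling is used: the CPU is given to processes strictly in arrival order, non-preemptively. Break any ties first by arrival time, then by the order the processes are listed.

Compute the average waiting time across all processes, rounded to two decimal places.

16.00

Gantt: | A 0-12 | B 12-24 | C 24-28 | D 28-42 |
Completion: A=12  B=24  C=28  D=42
Turnaround (C−A): A=12  B=24  C=28  D=42
Waiting times: A=0, B=12, C=24, D=28
Average waiting = (0+12+24+28) / 4 = 64/4 = 16.00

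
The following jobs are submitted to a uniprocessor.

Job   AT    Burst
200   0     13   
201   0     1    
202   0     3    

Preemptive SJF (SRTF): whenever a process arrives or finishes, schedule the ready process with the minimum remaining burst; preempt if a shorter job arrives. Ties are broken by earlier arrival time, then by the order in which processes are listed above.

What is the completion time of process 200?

Gantt: | 201 0-1 | 202 1-4 | 200 4-17 |
Completion: 200=17  201=1  202=4

17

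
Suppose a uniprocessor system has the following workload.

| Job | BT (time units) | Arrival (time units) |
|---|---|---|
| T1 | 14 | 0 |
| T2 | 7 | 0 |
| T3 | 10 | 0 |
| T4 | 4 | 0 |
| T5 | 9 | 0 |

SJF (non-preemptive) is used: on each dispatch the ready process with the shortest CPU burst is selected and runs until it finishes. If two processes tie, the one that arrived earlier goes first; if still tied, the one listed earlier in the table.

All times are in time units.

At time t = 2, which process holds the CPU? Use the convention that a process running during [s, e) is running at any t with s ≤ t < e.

T4

Gantt: | T4 0-4 | T2 4-11 | T5 11-20 | T3 20-30 | T1 30-44 |
Completion: T1=44  T2=11  T3=30  T4=4  T5=20
Turnaround (C−A): T1=44  T2=11  T3=30  T4=4  T5=20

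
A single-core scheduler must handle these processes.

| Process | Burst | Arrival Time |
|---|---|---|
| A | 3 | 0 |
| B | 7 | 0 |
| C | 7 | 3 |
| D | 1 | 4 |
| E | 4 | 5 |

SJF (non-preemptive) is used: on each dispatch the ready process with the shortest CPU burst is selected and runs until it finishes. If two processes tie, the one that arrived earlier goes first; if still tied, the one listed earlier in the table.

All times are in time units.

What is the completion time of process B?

10

Gantt: | A 0-3 | B 3-10 | D 10-11 | E 11-15 | C 15-22 |
Completion: A=3  B=10  C=22  D=11  E=15
Turnaround (C−A): A=3  B=10  C=19  D=7  E=10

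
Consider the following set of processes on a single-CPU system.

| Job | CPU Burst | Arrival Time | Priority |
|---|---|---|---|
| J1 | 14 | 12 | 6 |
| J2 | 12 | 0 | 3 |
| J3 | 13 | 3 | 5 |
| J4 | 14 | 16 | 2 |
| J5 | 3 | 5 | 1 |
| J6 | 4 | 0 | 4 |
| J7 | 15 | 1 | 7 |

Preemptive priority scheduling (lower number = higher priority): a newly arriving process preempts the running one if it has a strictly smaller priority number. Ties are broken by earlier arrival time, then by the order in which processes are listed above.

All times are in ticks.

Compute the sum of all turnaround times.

Schedule: | J2 0-5 | J5 5-8 | J2 8-15 | J6 15-16 | J4 16-30 | J6 30-33 | J3 33-46 | J1 46-60 | J7 60-75 |
Completion: J1=60  J2=15  J3=46  J4=30  J5=8  J6=33  J7=75
Turnaround (C−A): J1=48  J2=15  J3=43  J4=14  J5=3  J6=33  J7=74
Turnaround = completion − arrival: J1=48, J2=15, J3=43, J4=14, J5=3, J6=33, J7=74
Total turnaround = 48 + 15 + 43 + 14 + 3 + 33 + 74 = 230

230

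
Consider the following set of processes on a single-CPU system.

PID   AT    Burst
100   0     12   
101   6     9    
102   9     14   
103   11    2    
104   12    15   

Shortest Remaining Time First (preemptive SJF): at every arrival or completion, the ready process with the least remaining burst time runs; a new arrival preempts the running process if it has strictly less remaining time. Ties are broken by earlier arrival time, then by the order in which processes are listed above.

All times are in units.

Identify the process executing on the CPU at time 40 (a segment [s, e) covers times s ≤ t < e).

104

Schedule: | 100 0-12 | 103 12-14 | 101 14-23 | 102 23-37 | 104 37-52 |
Completion: 100=12  101=23  102=37  103=14  104=52
Turnaround (C−A): 100=12  101=17  102=28  103=3  104=40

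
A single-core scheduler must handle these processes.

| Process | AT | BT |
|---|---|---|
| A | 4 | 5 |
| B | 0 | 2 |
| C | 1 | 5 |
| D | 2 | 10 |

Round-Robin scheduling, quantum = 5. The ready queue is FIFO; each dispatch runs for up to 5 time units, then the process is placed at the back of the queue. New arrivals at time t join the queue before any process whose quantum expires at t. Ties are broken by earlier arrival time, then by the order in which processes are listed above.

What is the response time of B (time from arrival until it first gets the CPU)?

0

Gantt: | B 0-2 | C 2-7 | D 7-12 | A 12-17 | D 17-22 |
Completion: A=17  B=2  C=7  D=22
Turnaround (C−A): A=13  B=2  C=6  D=20
Response(B) = first start − arrival = 0 − 0 = 0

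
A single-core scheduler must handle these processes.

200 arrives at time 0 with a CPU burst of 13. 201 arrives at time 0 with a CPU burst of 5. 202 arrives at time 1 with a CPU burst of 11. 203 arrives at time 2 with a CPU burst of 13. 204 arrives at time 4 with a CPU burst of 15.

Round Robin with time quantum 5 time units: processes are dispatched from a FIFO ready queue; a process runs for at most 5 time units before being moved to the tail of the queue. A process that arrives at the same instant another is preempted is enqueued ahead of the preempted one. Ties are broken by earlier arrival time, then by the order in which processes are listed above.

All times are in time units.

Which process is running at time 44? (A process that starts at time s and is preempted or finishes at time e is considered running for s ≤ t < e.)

204

Schedule: | 200 0-5 | 201 5-10 | 202 10-15 | 203 15-20 | 204 20-25 | 200 25-30 | 202 30-35 | 203 35-40 | 204 40-45 | 200 45-48 | 202 48-49 | 203 49-52 | 204 52-57 |
Completion: 200=48  201=10  202=49  203=52  204=57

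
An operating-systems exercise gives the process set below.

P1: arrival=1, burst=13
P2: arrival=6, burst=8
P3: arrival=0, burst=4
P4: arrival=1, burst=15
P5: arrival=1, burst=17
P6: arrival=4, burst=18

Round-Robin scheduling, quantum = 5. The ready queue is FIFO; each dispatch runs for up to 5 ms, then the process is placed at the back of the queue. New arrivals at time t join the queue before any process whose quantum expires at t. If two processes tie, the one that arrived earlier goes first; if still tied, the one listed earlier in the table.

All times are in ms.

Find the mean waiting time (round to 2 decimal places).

Timeline: | P3 0-4 | P1 4-9 | P4 9-14 | P5 14-19 | P6 19-24 | P2 24-29 | P1 29-34 | P4 34-39 | P5 39-44 | P6 44-49 | P2 49-52 | P1 52-55 | P4 55-60 | P5 60-65 | P6 65-70 | P5 70-72 | P6 72-75 |
Completion: P1=55  P2=52  P3=4  P4=60  P5=72  P6=75
Turnaround (C−A): P1=54  P2=46  P3=4  P4=59  P5=71  P6=71
Waiting times: P1=41, P2=38, P3=0, P4=44, P5=54, P6=53
Average waiting = (41+38+0+44+54+53) / 6 = 230/6 = 38.33

38.33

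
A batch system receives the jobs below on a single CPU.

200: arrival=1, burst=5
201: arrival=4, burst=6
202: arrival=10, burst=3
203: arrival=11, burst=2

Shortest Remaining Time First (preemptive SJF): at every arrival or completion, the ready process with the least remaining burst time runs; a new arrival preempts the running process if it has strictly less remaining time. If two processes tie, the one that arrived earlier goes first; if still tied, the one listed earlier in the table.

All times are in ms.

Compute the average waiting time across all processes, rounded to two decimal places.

1.75

Gantt: | idle 0-1 | 200 1-6 | 201 6-12 | 203 12-14 | 202 14-17 |
Completion: 200=6  201=12  202=17  203=14
Waiting times: 200=0, 201=2, 202=4, 203=1
Average waiting = (0+2+4+1) / 4 = 7/4 = 1.75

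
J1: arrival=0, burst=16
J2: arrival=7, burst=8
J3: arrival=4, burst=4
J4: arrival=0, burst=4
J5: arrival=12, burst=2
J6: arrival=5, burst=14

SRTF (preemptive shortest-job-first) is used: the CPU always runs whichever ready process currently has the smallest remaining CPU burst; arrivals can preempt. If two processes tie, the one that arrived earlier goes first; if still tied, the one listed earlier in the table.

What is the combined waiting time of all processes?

48

Gantt: | J4 0-4 | J3 4-8 | J2 8-12 | J5 12-14 | J2 14-18 | J6 18-32 | J1 32-48 |
Completion: J1=48  J2=18  J3=8  J4=4  J5=14  J6=32
Waiting = turnaround − burst: J1=32, J2=3, J3=0, J4=0, J5=0, J6=13
Total waiting = 32 + 3 + 0 + 0 + 0 + 13 = 48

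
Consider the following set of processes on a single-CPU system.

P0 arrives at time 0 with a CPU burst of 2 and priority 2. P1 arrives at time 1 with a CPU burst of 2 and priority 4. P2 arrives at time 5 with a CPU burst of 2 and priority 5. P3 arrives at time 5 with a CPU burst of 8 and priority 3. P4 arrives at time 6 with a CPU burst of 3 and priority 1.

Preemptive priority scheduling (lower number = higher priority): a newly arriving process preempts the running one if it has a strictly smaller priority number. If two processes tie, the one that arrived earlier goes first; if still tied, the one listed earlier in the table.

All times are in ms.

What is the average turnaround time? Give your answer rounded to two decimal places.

Timeline: | P0 0-2 | P1 2-4 | idle 4-5 | P3 5-6 | P4 6-9 | P3 9-16 | P2 16-18 |
Completion: P0=2  P1=4  P2=18  P3=16  P4=9
Turnaround times: P0=2, P1=3, P2=13, P3=11, P4=3
Average turnaround = (2+3+13+11+3) / 5 = 32/5 = 6.40

6.40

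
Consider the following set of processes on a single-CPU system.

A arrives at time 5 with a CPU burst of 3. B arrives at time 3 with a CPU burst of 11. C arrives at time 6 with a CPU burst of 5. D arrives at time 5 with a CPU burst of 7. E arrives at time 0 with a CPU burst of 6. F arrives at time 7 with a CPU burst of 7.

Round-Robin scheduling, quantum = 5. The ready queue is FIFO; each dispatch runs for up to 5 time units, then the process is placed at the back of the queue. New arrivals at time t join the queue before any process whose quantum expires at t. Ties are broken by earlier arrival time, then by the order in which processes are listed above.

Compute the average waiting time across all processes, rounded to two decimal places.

17.33

Schedule: | E 0-5 | B 5-10 | A 10-13 | D 13-18 | E 18-19 | C 19-24 | F 24-29 | B 29-34 | D 34-36 | F 36-38 | B 38-39 |
Completion: A=13  B=39  C=24  D=36  E=19  F=38
Turnaround (C−A): A=8  B=36  C=18  D=31  E=19  F=31
Waiting times: A=5, B=25, C=13, D=24, E=13, F=24
Average waiting = (5+25+13+24+13+24) / 6 = 104/6 = 17.33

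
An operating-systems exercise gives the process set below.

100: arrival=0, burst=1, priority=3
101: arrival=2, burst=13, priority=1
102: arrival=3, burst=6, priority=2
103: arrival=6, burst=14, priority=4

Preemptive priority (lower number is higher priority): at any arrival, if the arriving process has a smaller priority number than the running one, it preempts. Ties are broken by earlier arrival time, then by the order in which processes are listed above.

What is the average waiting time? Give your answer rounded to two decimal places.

6.75

Gantt: | 100 0-1 | idle 1-2 | 101 2-15 | 102 15-21 | 103 21-35 |
Completion: 100=1  101=15  102=21  103=35
Waiting times: 100=0, 101=0, 102=12, 103=15
Average waiting = (0+0+12+15) / 4 = 27/4 = 6.75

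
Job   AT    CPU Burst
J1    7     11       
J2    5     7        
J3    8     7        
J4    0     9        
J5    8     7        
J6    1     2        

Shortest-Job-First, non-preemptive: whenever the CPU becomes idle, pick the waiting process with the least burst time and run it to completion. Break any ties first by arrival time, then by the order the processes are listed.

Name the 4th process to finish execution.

Timeline: | J4 0-9 | J6 9-11 | J2 11-18 | J3 18-25 | J5 25-32 | J1 32-43 |
Completion: J1=43  J2=18  J3=25  J4=9  J5=32  J6=11
Turnaround (C−A): J1=36  J2=13  J3=17  J4=9  J5=24  J6=10
Finish order: J4 → J6 → J2 → J3 → J5 → J1

J3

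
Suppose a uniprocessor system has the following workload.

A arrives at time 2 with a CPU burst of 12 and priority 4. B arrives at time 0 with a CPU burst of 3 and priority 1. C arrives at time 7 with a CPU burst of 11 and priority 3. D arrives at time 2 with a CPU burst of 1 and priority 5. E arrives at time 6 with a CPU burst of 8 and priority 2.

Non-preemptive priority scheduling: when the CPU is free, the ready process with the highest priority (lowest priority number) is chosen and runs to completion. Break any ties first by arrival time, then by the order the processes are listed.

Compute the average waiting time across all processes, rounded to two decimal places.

Gantt: | B 0-3 | A 3-15 | E 15-23 | C 23-34 | D 34-35 |
Completion: A=15  B=3  C=34  D=35  E=23
Turnaround (C−A): A=13  B=3  C=27  D=33  E=17
Waiting times: A=1, B=0, C=16, D=32, E=9
Average waiting = (1+0+16+32+9) / 5 = 58/5 = 11.60

11.60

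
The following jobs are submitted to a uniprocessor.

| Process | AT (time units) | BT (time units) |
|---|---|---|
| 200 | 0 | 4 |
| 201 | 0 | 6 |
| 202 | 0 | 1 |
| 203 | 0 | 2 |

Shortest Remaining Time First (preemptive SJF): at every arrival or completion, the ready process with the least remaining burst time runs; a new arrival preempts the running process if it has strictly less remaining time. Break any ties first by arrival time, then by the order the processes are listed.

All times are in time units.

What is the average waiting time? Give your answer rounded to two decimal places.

Timeline: | 202 0-1 | 203 1-3 | 200 3-7 | 201 7-13 |
Completion: 200=7  201=13  202=1  203=3
Waiting times: 200=3, 201=7, 202=0, 203=1
Average waiting = (3+7+0+1) / 4 = 11/4 = 2.75

2.75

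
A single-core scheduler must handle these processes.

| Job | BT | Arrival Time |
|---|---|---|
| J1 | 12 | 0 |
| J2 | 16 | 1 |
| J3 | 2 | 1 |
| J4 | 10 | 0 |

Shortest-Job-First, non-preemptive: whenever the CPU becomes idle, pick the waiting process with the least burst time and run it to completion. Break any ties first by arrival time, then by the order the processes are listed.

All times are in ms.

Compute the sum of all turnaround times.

Schedule: | J4 0-10 | J3 10-12 | J1 12-24 | J2 24-40 |
Completion: J1=24  J2=40  J3=12  J4=10
Turnaround (C−A): J1=24  J2=39  J3=11  J4=10
Turnaround = completion − arrival: J1=24, J2=39, J3=11, J4=10
Total turnaround = 24 + 39 + 11 + 10 = 84

84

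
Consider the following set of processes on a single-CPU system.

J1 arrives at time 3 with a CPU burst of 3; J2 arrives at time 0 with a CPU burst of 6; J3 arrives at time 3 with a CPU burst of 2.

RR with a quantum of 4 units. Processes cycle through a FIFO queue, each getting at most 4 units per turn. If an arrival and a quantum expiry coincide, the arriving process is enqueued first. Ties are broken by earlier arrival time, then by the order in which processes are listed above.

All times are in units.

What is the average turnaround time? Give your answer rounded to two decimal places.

7.00

Gantt: | J2 0-4 | J1 4-7 | J3 7-9 | J2 9-11 |
Completion: J1=7  J2=11  J3=9
Turnaround (C−A): J1=4  J2=11  J3=6
Turnaround times: J1=4, J2=11, J3=6
Average turnaround = (4+11+6) / 3 = 21/3 = 7.00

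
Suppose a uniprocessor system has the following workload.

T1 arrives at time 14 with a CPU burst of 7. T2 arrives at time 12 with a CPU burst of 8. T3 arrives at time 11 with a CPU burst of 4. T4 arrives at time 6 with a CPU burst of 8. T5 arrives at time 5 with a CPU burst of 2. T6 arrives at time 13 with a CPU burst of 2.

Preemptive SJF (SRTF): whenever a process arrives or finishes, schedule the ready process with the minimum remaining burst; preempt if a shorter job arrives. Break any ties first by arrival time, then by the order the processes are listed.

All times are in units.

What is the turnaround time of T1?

14

Schedule: | idle 0-5 | T5 5-7 | T4 7-15 | T6 15-17 | T3 17-21 | T1 21-28 | T2 28-36 |
Completion: T1=28  T2=36  T3=21  T4=15  T5=7  T6=17
Turnaround (C−A): T1=14  T2=24  T3=10  T4=9  T5=2  T6=4
Turnaround(T1) = completion − arrival = 28 − 14 = 14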